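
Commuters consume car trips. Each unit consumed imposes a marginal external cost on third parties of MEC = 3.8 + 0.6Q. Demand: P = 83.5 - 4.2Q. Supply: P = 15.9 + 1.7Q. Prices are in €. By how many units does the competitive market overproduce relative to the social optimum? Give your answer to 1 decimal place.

Market equilibrium (private): 15.9 + 1.7Q = 83.5 - 4.2Q → Q_m = 11.4576.
Social marginal benefit = demand − MEC = 79.7 - 4.8Q.
Set SMB = MC: 79.7 - 4.8Q = 15.9 + 1.7Q → Q* = 9.8154.
Gap = |11.4576 − 9.8154| = 1.6422.

1.6 units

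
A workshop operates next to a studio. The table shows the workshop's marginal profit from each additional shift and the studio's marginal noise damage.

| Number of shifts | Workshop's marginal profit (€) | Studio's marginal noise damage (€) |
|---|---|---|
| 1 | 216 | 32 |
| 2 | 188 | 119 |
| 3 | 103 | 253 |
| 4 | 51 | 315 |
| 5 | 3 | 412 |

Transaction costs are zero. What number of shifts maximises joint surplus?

2

Bargaining reaches the level where marginal profit last exceeds marginal noise damage.
That holds through level 2 (188 ≥ 119) but not at 3 (103 < 253).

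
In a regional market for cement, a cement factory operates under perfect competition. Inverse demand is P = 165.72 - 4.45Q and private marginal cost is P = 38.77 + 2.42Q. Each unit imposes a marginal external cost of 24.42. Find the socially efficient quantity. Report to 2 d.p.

Q* = 14.92

Social marginal cost = private MC + MEC = 63.19 + 2.42Q.
Set SMC = demand: 63.19 + 2.42Q = 165.72 - 4.45Q → Q* = 14.9243.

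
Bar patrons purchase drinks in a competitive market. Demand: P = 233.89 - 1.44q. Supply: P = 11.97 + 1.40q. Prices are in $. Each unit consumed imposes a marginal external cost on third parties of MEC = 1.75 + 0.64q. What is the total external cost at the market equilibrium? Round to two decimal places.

$2090.66

Market equilibrium (private): 11.97 + 1.40q = 233.89 - 1.44q → q_m = 78.1408.
Total external cost = ∫₀^{q_m} (1.75 + 0.64q) dq = 1.75×78.1408 + ½×0.64×78.1408² = 2090.6615.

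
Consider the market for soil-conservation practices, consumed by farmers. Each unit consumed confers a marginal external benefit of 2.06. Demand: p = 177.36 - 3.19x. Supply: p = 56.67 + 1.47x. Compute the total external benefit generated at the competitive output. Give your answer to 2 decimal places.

Market equilibrium (private): 56.67 + 1.47x = 177.36 - 3.19x → x_m = 25.8991.
Total external benefit = MEB × x_m = 2.06 × 25.8991 = 53.3521.

53.35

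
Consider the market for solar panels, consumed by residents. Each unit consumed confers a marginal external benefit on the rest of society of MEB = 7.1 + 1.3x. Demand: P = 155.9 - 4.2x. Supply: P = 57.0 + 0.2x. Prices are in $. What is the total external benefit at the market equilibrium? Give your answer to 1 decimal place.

$488.0

Market equilibrium (private): 57.0 + 0.2x = 155.9 - 4.2x → x_m = 22.4773.
Total external benefit = ∫₀^{x_m} (7.1 + 1.3x) dx = 7.1×22.4773 + ½×1.3×22.4773² = 487.9877.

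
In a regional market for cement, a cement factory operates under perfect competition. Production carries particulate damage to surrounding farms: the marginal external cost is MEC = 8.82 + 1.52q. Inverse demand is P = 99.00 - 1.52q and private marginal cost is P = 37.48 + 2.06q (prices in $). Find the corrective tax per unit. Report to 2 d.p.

tax = $24.53 per unit

Social marginal cost = private MC + MEC = 46.30 + 3.58q.
Set SMC = demand: 46.30 + 3.58q = 99.00 - 1.52q → q* = 10.3333.
The Pigouvian tax equals MEC at q*: 8.82 + 1.52×10.3333 = 24.5266.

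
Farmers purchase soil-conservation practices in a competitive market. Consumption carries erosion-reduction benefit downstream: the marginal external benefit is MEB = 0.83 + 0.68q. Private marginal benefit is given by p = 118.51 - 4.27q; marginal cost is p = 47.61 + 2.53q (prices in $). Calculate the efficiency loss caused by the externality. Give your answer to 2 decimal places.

DWL = $5.12

Market equilibrium (private): 47.61 + 2.53q = 118.51 - 4.27q → q_m = 10.4265.
Social marginal benefit = demand + MEB = 119.34 - 3.59q.
Set SMB = MC: 119.34 - 3.59q = 47.61 + 2.53q → q* = 11.7206.
Between q* and q_m the wedge SMB − MC runs linearly from 0 to MEB(q_m), so the loss is a triangle.
DWL = ½ × 1.2941 × 7.9200 = 5.1246.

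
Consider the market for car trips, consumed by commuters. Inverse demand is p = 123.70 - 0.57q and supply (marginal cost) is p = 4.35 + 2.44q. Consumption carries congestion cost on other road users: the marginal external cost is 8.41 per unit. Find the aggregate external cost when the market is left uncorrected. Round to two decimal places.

333.47

Market equilibrium (private): 4.35 + 2.44q = 123.70 - 0.57q → q_m = 39.6512.
Total external cost = MEC × q_m = 8.41 × 39.6512 = 333.4666.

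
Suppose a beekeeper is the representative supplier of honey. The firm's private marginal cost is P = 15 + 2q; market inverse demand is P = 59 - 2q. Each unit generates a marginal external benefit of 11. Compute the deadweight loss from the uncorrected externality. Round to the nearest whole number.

DWL = 15

Market equilibrium (private): 15 + 2q = 59 - 2q → q_m = 11.0000.
Social marginal cost = private MC − MEB = 4 + 2q.
Set SMC = demand: 4 + 2q = 59 - 2q → q* = 13.7500.
Height of the DWL triangle at q_m is demand(q_m) − SMC(q_m) = MEB(q_m) = 11.0000.
DWL = ½ × 2.7500 × 11.0000 = 15.1250.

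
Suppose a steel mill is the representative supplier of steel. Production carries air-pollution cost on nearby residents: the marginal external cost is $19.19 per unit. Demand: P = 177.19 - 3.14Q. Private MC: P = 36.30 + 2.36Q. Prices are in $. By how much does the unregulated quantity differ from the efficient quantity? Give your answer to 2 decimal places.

Market equilibrium (private): 36.30 + 2.36Q = 177.19 - 3.14Q → Q_m = 25.6164.
Social marginal cost = private MC + MEC = 55.49 + 2.36Q.
Set SMC = demand: 55.49 + 2.36Q = 177.19 - 3.14Q → Q* = 22.1273.
Gap = |25.6164 − 22.1273| = 3.4891.

3.49 units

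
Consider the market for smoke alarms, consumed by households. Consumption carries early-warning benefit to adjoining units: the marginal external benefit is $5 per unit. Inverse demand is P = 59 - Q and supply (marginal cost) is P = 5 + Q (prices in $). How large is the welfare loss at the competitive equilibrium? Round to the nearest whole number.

DWL = $6

Market equilibrium (private): 5 + Q = 59 - Q → Q_m = 27.0000.
Social marginal benefit = demand + MEB = 64 - Q.
Set SMB = MC: 64 - Q = 5 + Q → Q* = 29.5000.
Between Q* and Q_m the wedge SMB − MC runs linearly from 0 to MEB(Q_m), so the loss is a triangle.
DWL = ½ × 2.5000 × 5.0000 = 6.2500.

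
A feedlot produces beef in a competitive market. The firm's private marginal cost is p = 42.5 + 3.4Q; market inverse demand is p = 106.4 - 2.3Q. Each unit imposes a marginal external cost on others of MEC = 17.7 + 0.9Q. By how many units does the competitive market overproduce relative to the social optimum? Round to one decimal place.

Market equilibrium (private): 42.5 + 3.4Q = 106.4 - 2.3Q → Q_m = 11.2105.
Social marginal cost = private MC + MEC = 60.2 + 4.3Q.
Set SMC = demand: 60.2 + 4.3Q = 106.4 - 2.3Q → Q* = 7.0000.
Gap = |11.2105 − 7.0000| = 4.2105.

4.2 units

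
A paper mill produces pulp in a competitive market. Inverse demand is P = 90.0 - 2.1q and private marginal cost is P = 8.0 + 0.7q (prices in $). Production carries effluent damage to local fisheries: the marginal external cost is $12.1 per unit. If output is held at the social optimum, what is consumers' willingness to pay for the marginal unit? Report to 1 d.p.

P = $37.6

Social marginal cost = private MC + MEC = 20.1 + 0.7q.
Set SMC = demand: 20.1 + 0.7q = 90.0 - 2.1q → q* = 24.9643.
Consumer price on the demand curve at q*: 90.0 − 2.1×24.9643 = 37.5750.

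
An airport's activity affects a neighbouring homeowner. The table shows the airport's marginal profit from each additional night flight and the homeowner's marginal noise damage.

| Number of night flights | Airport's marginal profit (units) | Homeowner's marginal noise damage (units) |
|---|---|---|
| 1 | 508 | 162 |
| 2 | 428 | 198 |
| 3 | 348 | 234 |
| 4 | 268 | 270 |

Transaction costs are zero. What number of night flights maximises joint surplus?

Bargaining reaches the level where marginal profit last exceeds marginal noise damage.
That holds through level 3 (348 ≥ 234) but not at 4 (268 < 270).

3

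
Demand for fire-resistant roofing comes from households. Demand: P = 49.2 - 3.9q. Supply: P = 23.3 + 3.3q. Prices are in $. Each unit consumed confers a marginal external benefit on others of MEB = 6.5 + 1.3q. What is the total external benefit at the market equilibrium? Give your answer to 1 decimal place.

$31.8

Market equilibrium (private): 23.3 + 3.3q = 49.2 - 3.9q → q_m = 3.5972.
Total external benefit = ∫₀^{q_m} (6.5 + 1.3q) dq = 6.5×3.5972 + ½×1.3×3.5972² = 31.7927.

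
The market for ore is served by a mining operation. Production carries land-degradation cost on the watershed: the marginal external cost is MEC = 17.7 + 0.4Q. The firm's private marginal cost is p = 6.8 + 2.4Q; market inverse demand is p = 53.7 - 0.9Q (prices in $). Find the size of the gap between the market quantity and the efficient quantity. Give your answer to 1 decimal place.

Market equilibrium (private): 6.8 + 2.4Q = 53.7 - 0.9Q → Q_m = 14.2121.
Social marginal cost = private MC + MEC = 24.5 + 2.8Q.
Set SMC = demand: 24.5 + 2.8Q = 53.7 - 0.9Q → Q* = 7.8919.
Gap = |14.2121 − 7.8919| = 6.3202.

6.3 units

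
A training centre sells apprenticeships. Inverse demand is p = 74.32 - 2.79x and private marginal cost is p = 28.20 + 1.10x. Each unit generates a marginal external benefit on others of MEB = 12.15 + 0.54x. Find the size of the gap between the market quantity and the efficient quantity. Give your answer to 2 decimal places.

5.54 units

Market equilibrium (private): 28.20 + 1.10x = 74.32 - 2.79x → x_m = 11.8560.
Social marginal cost = private MC − MEB = 16.05 + 0.56x.
Set SMC = demand: 16.05 + 0.56x = 74.32 - 2.79x → x* = 17.3940.
Gap = |11.8560 − 17.3940| = 5.5380.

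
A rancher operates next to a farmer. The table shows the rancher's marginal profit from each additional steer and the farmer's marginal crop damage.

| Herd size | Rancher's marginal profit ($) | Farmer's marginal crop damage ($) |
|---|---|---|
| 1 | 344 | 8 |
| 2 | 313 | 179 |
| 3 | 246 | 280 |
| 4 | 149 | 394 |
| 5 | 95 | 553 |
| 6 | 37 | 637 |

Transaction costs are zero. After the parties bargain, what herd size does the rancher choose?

Bargaining reaches the level where marginal profit last exceeds marginal crop damage.
That holds through level 2 (313 ≥ 179) but not at 3 (246 < 280).

2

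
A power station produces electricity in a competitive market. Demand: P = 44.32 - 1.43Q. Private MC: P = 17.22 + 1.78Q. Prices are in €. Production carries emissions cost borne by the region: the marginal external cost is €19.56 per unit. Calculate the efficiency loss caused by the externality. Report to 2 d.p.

DWL = €59.59

Market equilibrium (private): 17.22 + 1.78Q = 44.32 - 1.43Q → Q_m = 8.4424.
Social marginal cost = private MC + MEC = 36.78 + 1.78Q.
Set SMC = demand: 36.78 + 1.78Q = 44.32 - 1.43Q → Q* = 2.3489.
The welfare-loss triangle has base |Q_m − Q*| and height MEC(Q_m) (the vertical gap between SMC and demand is zero at Q* and MEC at Q_m).
DWL = ½ × 6.0935 × 19.5600 = 59.5944.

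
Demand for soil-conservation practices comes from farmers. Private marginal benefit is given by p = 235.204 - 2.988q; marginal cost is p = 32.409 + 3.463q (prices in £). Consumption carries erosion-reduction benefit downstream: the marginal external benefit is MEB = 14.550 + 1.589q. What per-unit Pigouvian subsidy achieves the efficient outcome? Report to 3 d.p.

Social marginal benefit = demand + MEB = 249.754 - 1.399q.
Set SMB = MC: 249.754 - 1.399q = 32.409 + 3.463q → q* = 44.7028.
The Pigouvian subsidy equals MEB at q*: 14.550 + 1.589×44.7028 = 85.5827.

subsidy = £85.583 per unit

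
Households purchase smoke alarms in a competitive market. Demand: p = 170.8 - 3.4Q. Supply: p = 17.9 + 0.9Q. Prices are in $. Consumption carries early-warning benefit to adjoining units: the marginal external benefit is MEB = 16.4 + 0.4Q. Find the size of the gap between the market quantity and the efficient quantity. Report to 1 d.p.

Market equilibrium (private): 17.9 + 0.9Q = 170.8 - 3.4Q → Q_m = 35.5581.
Social marginal benefit = demand + MEB = 187.2 - 3.0Q.
Set SMB = MC: 187.2 - 3.0Q = 17.9 + 0.9Q → Q* = 43.4103.
Gap = |35.5581 − 43.4103| = 7.8522.

7.9 units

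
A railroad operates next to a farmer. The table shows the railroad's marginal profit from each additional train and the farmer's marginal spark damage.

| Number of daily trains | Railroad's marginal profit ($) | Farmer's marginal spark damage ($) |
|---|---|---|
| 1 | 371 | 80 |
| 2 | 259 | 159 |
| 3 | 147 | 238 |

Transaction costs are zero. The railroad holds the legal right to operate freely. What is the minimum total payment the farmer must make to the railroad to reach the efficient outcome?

Left alone the railroad would choose level 3 (marginal profit stays positive).
Efficient level: k* = 2 (marginal profit ≥ marginal spark damage through 2).
The farmer must at least cover the railroad's forgone profit from cutting 3→2: 147 = 147.

$147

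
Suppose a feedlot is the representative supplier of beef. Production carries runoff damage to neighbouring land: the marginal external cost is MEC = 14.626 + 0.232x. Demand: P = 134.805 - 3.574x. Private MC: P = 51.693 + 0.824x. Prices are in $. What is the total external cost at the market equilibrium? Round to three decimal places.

Market equilibrium (private): 51.693 + 0.824x = 134.805 - 3.574x → x_m = 18.8977.
Total external cost = ∫₀^{x_m} (14.626 + 0.232x) dx = 14.626×18.8977 + ½×0.232×18.8977² = 317.8240.

$317.824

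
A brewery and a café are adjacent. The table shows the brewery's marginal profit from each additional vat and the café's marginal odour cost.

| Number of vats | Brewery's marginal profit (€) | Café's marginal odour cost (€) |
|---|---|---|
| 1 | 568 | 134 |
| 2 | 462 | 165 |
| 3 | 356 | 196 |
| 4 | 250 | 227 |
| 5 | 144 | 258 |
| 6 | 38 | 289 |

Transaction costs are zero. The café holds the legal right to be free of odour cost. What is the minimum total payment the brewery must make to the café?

€722

Efficient level: marginal profit ≥ marginal odour cost through level 4, so k* = 4.
With the café holding the right, the brewery must at least compensate total damage at k*: 134 + 165 + 196 + 227 = 722.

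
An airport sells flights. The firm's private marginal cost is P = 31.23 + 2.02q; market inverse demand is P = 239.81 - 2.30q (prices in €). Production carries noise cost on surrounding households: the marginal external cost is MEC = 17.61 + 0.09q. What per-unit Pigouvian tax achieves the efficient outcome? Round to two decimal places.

Social marginal cost = private MC + MEC = 48.84 + 2.11q.
Set SMC = demand: 48.84 + 2.11q = 239.81 - 2.30q → q* = 43.3039.
The Pigouvian tax equals MEC at q*: 17.61 + 0.09×43.3039 = 21.5074.

tax = €21.51 per unit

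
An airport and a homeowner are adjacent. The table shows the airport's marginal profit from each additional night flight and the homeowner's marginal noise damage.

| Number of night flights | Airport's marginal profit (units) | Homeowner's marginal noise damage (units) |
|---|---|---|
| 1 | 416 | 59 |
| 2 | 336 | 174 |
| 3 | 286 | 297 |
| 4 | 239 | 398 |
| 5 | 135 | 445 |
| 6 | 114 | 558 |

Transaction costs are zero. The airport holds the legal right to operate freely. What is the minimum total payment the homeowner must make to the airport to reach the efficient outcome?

774

Left alone the airport would choose level 6 (marginal profit stays positive).
Efficient level: k* = 2 (marginal profit ≥ marginal noise damage through 2).
The homeowner must at least cover the airport's forgone profit from cutting 6→2: 286 + 239 + 135 + 114 = 774.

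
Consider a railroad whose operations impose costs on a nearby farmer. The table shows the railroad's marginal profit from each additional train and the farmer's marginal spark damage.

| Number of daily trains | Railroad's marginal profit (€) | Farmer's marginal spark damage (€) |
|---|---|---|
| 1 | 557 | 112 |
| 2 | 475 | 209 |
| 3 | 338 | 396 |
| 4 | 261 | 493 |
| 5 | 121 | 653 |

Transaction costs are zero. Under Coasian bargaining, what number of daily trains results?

2

Bargaining reaches the level where marginal profit last exceeds marginal spark damage.
That holds through level 2 (475 ≥ 209) but not at 3 (338 < 396).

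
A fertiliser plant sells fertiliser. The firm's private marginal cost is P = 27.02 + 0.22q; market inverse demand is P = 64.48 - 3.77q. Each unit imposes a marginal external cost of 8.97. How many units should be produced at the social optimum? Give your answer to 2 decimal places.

q* = 7.14

Social marginal cost = private MC + MEC = 35.99 + 0.22q.
Set SMC = demand: 35.99 + 0.22q = 64.48 - 3.77q → q* = 7.1404.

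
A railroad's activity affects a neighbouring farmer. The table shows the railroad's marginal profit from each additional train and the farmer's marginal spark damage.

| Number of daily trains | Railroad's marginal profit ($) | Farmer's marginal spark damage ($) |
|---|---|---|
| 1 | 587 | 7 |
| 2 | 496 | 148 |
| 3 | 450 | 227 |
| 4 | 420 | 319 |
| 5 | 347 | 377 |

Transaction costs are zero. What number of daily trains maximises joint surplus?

Bargaining reaches the level where marginal profit last exceeds marginal spark damage.
That holds through level 4 (420 ≥ 319) but not at 5 (347 < 377).

4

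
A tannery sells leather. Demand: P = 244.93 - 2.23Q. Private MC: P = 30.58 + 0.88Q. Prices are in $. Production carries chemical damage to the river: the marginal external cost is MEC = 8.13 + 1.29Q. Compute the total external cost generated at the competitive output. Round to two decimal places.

Market equilibrium (private): 30.58 + 0.88Q = 244.93 - 2.23Q → Q_m = 68.9228.
Total external cost = ∫₀^{Q_m} (8.13 + 1.29Q) dQ = 8.13×68.9228 + ½×1.29×68.9228² = 3624.3196.

$3624.32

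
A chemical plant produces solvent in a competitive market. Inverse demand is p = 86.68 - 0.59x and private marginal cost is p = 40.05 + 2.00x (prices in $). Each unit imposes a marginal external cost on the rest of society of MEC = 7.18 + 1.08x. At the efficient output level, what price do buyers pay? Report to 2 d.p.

P = $80.34

Social marginal cost = private MC + MEC = 47.23 + 3.08x.
Set SMC = demand: 47.23 + 3.08x = 86.68 - 0.59x → x* = 10.7493.
Consumer price on the demand curve at x*: 86.68 − 0.59×10.7493 = 80.3379.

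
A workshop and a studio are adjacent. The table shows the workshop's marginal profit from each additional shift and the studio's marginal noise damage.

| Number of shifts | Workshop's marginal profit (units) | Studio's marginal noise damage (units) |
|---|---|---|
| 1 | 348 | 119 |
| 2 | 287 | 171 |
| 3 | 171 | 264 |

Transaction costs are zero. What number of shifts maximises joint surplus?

2

Bargaining reaches the level where marginal profit last exceeds marginal noise damage.
That holds through level 2 (287 ≥ 171) but not at 3 (171 < 264).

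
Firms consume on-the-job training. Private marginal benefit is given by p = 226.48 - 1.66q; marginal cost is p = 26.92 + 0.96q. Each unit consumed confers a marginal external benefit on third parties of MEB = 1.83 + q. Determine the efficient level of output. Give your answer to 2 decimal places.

q* = 124.31

Social marginal benefit = demand + MEB = 228.31 - 0.66q.
Set SMB = MC: 228.31 - 0.66q = 26.92 + 0.96q → q* = 124.3148.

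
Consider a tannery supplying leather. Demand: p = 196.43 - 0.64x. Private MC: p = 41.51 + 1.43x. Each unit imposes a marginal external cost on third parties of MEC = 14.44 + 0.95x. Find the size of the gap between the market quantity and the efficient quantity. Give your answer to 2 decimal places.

Market equilibrium (private): 41.51 + 1.43x = 196.43 - 0.64x → x_m = 74.8406.
Social marginal cost = private MC + MEC = 55.95 + 2.38x.
Set SMC = demand: 55.95 + 2.38x = 196.43 - 0.64x → x* = 46.5166.
Gap = |74.8406 − 46.5166| = 28.3240.

28.32 units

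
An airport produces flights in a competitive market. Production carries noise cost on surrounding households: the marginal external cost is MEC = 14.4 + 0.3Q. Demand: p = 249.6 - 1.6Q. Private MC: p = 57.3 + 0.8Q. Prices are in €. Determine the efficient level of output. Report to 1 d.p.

Q* = 65.9

Social marginal cost = private MC + MEC = 71.7 + 1.1Q.
Set SMC = demand: 71.7 + 1.1Q = 249.6 - 1.6Q → Q* = 65.8889.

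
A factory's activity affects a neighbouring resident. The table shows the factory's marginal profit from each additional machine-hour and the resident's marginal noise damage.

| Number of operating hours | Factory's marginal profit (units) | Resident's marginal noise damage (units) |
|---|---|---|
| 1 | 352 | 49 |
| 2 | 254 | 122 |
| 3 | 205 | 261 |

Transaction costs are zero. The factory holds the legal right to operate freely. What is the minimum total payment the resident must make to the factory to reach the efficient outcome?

Left alone the factory would choose level 3 (marginal profit stays positive).
Efficient level: k* = 2 (marginal profit ≥ marginal noise damage through 2).
The resident must at least cover the factory's forgone profit from cutting 3→2: 205 = 205.

205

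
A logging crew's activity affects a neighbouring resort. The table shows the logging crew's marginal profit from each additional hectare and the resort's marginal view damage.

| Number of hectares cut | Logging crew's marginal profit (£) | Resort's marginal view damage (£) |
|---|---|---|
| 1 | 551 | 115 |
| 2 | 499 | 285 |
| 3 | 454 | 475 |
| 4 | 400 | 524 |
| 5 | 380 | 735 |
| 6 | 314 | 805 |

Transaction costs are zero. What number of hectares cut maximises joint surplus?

2

Bargaining reaches the level where marginal profit last exceeds marginal view damage.
That holds through level 2 (499 ≥ 285) but not at 3 (454 < 475).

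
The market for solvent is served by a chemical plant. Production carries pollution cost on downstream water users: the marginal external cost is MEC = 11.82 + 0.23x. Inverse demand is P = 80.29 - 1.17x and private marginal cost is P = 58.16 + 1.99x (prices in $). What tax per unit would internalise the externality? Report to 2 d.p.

Social marginal cost = private MC + MEC = 69.98 + 2.22x.
Set SMC = demand: 69.98 + 2.22x = 80.29 - 1.17x → x* = 3.0413.
The Pigouvian tax equals MEC at x*: 11.82 + 0.23×3.0413 = 12.5195.

tax = $12.52 per unit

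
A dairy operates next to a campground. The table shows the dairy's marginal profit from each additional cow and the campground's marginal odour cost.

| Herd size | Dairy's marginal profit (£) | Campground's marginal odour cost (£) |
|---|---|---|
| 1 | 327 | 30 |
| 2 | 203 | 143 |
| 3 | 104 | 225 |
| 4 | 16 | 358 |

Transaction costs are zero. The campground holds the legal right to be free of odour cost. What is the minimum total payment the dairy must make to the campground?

Efficient level: marginal profit ≥ marginal odour cost through level 2, so k* = 2.
With the campground holding the right, the dairy must at least compensate total damage at k*: 30 + 143 = 173.

£173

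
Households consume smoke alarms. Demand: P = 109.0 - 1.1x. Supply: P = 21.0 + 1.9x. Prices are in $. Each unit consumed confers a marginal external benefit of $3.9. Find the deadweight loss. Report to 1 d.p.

DWL = $2.5

Market equilibrium (private): 21.0 + 1.9x = 109.0 - 1.1x → x_m = 29.3333.
Social marginal benefit = demand + MEB = 112.9 - 1.1x.
Set SMB = MC: 112.9 - 1.1x = 21.0 + 1.9x → x* = 30.6333.
Height of the DWL triangle at x_m is SMB(x_m) − MC(x_m) = MEB(x_m) = 3.9000.
DWL = ½ × 1.3000 × 3.9000 = 2.5350.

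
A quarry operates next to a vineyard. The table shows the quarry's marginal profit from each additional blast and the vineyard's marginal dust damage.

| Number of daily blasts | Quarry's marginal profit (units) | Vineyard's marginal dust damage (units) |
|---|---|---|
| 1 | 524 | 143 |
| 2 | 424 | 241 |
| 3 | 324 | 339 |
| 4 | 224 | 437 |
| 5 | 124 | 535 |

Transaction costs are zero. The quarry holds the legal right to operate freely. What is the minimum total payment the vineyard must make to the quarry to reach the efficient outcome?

672

Left alone the quarry would choose level 5 (marginal profit stays positive).
Efficient level: k* = 2 (marginal profit ≥ marginal dust damage through 2).
The vineyard must at least cover the quarry's forgone profit from cutting 5→2: 324 + 224 + 124 = 672.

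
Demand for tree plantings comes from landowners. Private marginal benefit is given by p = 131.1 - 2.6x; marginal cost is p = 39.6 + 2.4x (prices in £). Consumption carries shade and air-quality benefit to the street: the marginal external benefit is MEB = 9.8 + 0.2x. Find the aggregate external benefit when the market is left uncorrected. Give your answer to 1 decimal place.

Market equilibrium (private): 39.6 + 2.4x = 131.1 - 2.6x → x_m = 18.3000.
Total external benefit = ∫₀^{x_m} (9.8 + 0.2x) dx = 9.8×18.3000 + ½×0.2×18.3000² = 212.8290.

£212.8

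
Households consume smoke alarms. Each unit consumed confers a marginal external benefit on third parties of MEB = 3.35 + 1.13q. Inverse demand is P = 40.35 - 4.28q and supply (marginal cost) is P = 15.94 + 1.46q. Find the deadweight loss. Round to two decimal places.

Market equilibrium (private): 15.94 + 1.46q = 40.35 - 4.28q → q_m = 4.2526.
Social marginal benefit = demand + MEB = 43.70 - 3.15q.
Set SMB = MC: 43.70 - 3.15q = 15.94 + 1.46q → q* = 6.0217.
Between q* and q_m the wedge SMB − MC runs linearly from 0 to MEB(q_m), so the loss is a triangle.
DWL = ½ × 1.7691 × 8.1555 = 7.2139.

DWL = 7.21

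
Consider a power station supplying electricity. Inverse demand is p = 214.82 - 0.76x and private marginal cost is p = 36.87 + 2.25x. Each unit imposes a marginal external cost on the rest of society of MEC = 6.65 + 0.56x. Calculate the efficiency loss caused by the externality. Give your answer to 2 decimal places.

DWL = 221.37

Market equilibrium (private): 36.87 + 2.25x = 214.82 - 0.76x → x_m = 59.1196.
Social marginal cost = private MC + MEC = 43.52 + 2.81x.
Set SMC = demand: 43.52 + 2.81x = 214.82 - 0.76x → x* = 47.9832.
Height of the DWL triangle at x_m is SMC(x_m) − demand(x_m) = MEC(x_m) = 39.7570.
DWL = ½ × 11.1364 × 39.7570 = 221.3749.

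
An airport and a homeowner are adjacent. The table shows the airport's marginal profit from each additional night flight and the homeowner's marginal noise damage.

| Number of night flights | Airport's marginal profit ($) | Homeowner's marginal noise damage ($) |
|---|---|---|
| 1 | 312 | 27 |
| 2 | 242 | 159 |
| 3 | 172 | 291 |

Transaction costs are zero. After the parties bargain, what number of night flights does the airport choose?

2

Bargaining reaches the level where marginal profit last exceeds marginal noise damage.
That holds through level 2 (242 ≥ 159) but not at 3 (172 < 291).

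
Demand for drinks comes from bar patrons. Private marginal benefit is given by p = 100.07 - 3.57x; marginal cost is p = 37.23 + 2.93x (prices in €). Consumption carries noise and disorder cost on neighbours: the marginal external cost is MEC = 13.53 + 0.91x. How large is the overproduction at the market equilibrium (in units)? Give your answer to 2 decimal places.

Market equilibrium (private): 37.23 + 2.93x = 100.07 - 3.57x → x_m = 9.6677.
Social marginal benefit = demand − MEC = 86.54 - 4.48x.
Set SMB = MC: 86.54 - 4.48x = 37.23 + 2.93x → x* = 6.6545.
Gap = |9.6677 − 6.6545| = 3.0132.

3.01 units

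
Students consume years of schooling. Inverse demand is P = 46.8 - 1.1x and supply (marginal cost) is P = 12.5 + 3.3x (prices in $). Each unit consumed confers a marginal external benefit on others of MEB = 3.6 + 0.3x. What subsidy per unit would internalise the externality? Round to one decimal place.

subsidy = $6.4 per unit

Social marginal benefit = demand + MEB = 50.4 - 0.8x.
Set SMB = MC: 50.4 - 0.8x = 12.5 + 3.3x → x* = 9.2439.
The Pigouvian subsidy equals MEB at x*: 3.6 + 0.3×9.2439 = 6.3732.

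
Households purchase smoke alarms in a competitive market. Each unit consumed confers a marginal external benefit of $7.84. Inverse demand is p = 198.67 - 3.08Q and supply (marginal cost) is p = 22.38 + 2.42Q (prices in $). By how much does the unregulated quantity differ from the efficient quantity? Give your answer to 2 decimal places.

Market equilibrium (private): 22.38 + 2.42Q = 198.67 - 3.08Q → Q_m = 32.0527.
Social marginal benefit = demand + MEB = 206.51 - 3.08Q.
Set SMB = MC: 206.51 - 3.08Q = 22.38 + 2.42Q → Q* = 33.4782.
Gap = |32.0527 − 33.4782| = 1.4255.

1.43 units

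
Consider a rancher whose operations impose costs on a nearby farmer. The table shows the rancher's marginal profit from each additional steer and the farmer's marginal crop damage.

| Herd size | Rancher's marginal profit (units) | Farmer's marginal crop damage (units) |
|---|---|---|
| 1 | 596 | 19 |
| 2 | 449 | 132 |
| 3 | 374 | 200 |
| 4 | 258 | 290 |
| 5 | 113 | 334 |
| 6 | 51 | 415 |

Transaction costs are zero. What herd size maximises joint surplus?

3

Bargaining reaches the level where marginal profit last exceeds marginal crop damage.
That holds through level 3 (374 ≥ 200) but not at 4 (258 < 290).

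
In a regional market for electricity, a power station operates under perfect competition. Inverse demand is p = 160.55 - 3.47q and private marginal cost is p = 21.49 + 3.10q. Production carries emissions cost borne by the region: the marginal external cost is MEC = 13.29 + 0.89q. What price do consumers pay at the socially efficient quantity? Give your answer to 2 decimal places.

P = 102.05

Social marginal cost = private MC + MEC = 34.78 + 3.99q.
Set SMC = demand: 34.78 + 3.99q = 160.55 - 3.47q → q* = 16.8592.
Consumer price on the demand curve at q*: 160.55 − 3.47×16.8592 = 102.0486.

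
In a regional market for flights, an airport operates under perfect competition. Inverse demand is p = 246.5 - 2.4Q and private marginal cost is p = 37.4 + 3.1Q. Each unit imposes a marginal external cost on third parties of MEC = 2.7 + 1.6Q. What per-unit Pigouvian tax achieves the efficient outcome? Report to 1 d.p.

tax = 49.2 per unit

Social marginal cost = private MC + MEC = 40.1 + 4.7Q.
Set SMC = demand: 40.1 + 4.7Q = 246.5 - 2.4Q → Q* = 29.0704.
The Pigouvian tax equals MEC at Q*: 2.7 + 1.6×29.0704 = 49.2126.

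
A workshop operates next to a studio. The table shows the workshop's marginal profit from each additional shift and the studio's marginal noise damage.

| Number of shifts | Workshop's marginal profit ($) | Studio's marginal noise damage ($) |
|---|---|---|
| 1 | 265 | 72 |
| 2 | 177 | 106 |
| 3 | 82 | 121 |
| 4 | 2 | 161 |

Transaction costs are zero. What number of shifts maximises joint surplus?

Bargaining reaches the level where marginal profit last exceeds marginal noise damage.
That holds through level 2 (177 ≥ 106) but not at 3 (82 < 121).

2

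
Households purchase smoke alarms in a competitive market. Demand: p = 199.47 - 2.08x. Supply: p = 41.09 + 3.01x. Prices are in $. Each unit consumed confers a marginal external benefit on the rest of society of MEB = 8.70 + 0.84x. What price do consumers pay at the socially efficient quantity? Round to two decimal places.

P = $117.70

Social marginal benefit = demand + MEB = 208.17 - 1.24x.
Set SMB = MC: 208.17 - 1.24x = 41.09 + 3.01x → x* = 39.3129.
Consumer price on the demand curve at x*: 199.47 − 2.08×39.3129 = 117.6992.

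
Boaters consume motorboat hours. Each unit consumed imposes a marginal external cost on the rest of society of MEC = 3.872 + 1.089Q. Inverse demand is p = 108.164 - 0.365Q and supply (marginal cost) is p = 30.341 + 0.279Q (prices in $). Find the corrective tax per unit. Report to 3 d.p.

Social marginal benefit = demand − MEC = 104.292 - 1.454Q.
Set SMB = MC: 104.292 - 1.454Q = 30.341 + 0.279Q → Q* = 42.6722.
The Pigouvian tax equals MEC at Q*: 3.872 + 1.089×42.6722 = 50.3420.

tax = $50.342 per unit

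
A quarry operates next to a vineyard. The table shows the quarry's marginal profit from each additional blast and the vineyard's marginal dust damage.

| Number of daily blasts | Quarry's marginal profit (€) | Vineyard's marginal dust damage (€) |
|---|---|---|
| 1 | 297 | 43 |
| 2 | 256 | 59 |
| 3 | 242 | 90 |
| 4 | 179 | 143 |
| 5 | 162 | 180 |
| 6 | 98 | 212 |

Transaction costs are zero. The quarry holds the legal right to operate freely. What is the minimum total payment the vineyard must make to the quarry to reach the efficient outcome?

Left alone the quarry would choose level 6 (marginal profit stays positive).
Efficient level: k* = 4 (marginal profit ≥ marginal dust damage through 4).
The vineyard must at least cover the quarry's forgone profit from cutting 6→4: 162 + 98 = 260.

€260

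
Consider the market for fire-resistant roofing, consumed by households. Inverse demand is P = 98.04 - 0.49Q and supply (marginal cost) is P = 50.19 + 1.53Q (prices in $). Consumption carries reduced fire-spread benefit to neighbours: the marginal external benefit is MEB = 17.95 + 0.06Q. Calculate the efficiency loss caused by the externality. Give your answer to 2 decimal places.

Market equilibrium (private): 50.19 + 1.53Q = 98.04 - 0.49Q → Q_m = 23.6881.
Social marginal benefit = demand + MEB = 115.99 - 0.43Q.
Set SMB = MC: 115.99 - 0.43Q = 50.19 + 1.53Q → Q* = 33.5714.
The loss is the area between SMB and MC from Q* to Q_m; with linear curves that's a triangle of height MEB(Q_m).
DWL = ½ × 9.8833 × 19.3713 = 95.7262.

DWL = $95.73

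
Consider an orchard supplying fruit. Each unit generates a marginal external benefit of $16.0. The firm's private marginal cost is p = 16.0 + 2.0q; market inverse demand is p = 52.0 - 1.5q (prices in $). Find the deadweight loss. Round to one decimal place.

Market equilibrium (private): 16.0 + 2.0q = 52.0 - 1.5q → q_m = 10.2857.
Social marginal cost = private MC − MEB = 0.0 + 2.0q.
Set SMC = demand: 0.0 + 2.0q = 52.0 - 1.5q → q* = 14.8571.
Between q* and q_m the wedge demand − SMC runs linearly from 0 to MEB(q_m), so the loss is a triangle.
DWL = ½ × 4.5714 × 16.0000 = 36.5712.

DWL = $36.6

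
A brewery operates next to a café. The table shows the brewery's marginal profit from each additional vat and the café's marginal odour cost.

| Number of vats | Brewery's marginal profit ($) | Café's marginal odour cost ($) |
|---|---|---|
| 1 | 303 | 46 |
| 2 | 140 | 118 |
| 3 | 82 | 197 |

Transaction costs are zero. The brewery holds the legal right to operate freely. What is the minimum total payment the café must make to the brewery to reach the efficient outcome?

Left alone the brewery would choose level 3 (marginal profit stays positive).
Efficient level: k* = 2 (marginal profit ≥ marginal odour cost through 2).
The café must at least cover the brewery's forgone profit from cutting 3→2: 82 = 82.

$82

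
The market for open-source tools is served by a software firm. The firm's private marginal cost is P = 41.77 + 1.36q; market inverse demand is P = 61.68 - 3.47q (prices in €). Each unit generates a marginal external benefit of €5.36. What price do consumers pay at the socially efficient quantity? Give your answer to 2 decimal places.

P = €43.53

Social marginal cost = private MC − MEB = 36.41 + 1.36q.
Set SMC = demand: 36.41 + 1.36q = 61.68 - 3.47q → q* = 5.2319.
Consumer price on the demand curve at q*: 61.68 − 3.47×5.2319 = 43.5253.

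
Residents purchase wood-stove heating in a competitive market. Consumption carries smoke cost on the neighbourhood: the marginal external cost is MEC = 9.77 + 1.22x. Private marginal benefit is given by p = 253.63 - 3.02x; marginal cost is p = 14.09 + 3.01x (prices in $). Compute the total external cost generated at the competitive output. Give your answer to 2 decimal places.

Market equilibrium (private): 14.09 + 3.01x = 253.63 - 3.02x → x_m = 39.7247.
Total external cost = ∫₀^{x_m} (9.77 + 1.22x) dx = 9.77×39.7247 + ½×1.22×39.7247² = 1350.7219.

$1350.72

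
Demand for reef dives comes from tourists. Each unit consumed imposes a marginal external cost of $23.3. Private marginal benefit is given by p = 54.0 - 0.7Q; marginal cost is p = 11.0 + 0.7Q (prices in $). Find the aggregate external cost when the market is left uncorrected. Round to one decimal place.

$715.6

Market equilibrium (private): 11.0 + 0.7Q = 54.0 - 0.7Q → Q_m = 30.7143.
Total external cost = MEC × Q_m = 23.3 × 30.7143 = 715.6432.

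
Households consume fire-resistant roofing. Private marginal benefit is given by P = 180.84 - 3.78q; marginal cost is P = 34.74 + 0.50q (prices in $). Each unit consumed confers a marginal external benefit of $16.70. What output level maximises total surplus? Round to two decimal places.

q* = 38.04

Social marginal benefit = demand + MEB = 197.54 - 3.78q.
Set SMB = MC: 197.54 - 3.78q = 34.74 + 0.50q → q* = 38.0374.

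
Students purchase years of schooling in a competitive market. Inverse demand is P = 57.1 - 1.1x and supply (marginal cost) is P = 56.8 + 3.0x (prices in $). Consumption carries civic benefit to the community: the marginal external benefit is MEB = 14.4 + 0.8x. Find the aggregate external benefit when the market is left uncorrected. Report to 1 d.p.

$1.1

Market equilibrium (private): 56.8 + 3.0x = 57.1 - 1.1x → x_m = 0.0732.
Total external benefit = ∫₀^{x_m} (14.4 + 0.8x) dx = 14.4×0.0732 + ½×0.8×0.0732² = 1.0562.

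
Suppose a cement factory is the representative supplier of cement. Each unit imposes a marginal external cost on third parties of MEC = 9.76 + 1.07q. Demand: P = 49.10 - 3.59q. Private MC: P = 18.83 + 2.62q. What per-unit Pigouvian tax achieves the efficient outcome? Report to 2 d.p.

tax = 12.77 per unit

Social marginal cost = private MC + MEC = 28.59 + 3.69q.
Set SMC = demand: 28.59 + 3.69q = 49.10 - 3.59q → q* = 2.8173.
The Pigouvian tax equals MEC at q*: 9.76 + 1.07×2.8173 = 12.7745.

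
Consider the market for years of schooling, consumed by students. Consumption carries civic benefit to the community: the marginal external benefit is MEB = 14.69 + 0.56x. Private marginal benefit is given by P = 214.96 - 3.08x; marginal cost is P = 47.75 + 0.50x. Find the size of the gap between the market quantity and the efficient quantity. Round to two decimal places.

13.53 units

Market equilibrium (private): 47.75 + 0.50x = 214.96 - 3.08x → x_m = 46.7067.
Social marginal benefit = demand + MEB = 229.65 - 2.52x.
Set SMB = MC: 229.65 - 2.52x = 47.75 + 0.50x → x* = 60.2318.
Gap = |46.7067 − 60.2318| = 13.5251.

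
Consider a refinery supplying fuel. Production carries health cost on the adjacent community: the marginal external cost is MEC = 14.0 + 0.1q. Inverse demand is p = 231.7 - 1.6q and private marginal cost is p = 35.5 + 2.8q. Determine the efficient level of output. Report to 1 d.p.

Social marginal cost = private MC + MEC = 49.5 + 2.9q.
Set SMC = demand: 49.5 + 2.9q = 231.7 - 1.6q → q* = 40.4889.

q* = 40.5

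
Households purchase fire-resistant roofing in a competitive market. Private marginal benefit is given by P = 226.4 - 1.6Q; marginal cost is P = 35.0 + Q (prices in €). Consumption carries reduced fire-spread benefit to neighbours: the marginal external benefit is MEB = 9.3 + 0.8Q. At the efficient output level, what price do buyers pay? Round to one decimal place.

Social marginal benefit = demand + MEB = 235.7 - 0.8Q.
Set SMB = MC: 235.7 - 0.8Q = 35.0 + Q → Q* = 111.5000.
Consumer price on the demand curve at Q*: 226.4 − 1.6×111.5000 = 48.0000.

P = €48.0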